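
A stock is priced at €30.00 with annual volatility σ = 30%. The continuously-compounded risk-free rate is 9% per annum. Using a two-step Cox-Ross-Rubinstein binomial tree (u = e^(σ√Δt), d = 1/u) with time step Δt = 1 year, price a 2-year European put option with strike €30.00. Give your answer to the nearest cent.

CRR parameters: u = e^(σ√Δt) = e^(0.3·√1) = 1.3499, d = 1/u = 0.7408
Per-period rate: rΔt = 0.09·1 = 0.09, so R = e^0.09 = 1.0942
Risk-neutral probability p = (e^0.09 − 0.7408)/(1.3499 − 0.7408) = 0.3534/0.6090 = 0.5802
Terminal stock prices: S_uu = 54.66, S_ud = 30, S_dd = 16.46
Terminal payoffs (K − S): max(-24.66, 0) = 0, max(0, 0) = 0, max(13.54, 0) = 13.54
Node u (S = 40.5): V_u = e^(−0.09)·[0.5802·0.0000 + 0.4198·0.0000] = 0.0000
Node d (S = 22.22): V_d = e^(−0.09)·[0.5802·0.0000 + 0.4198·13.5357] = 5.1934
Node 0 (S = 30): V_0 = e^(−0.09)·[0.5802·0.0000 + 0.4198·5.1934] = 1.9926

€1.99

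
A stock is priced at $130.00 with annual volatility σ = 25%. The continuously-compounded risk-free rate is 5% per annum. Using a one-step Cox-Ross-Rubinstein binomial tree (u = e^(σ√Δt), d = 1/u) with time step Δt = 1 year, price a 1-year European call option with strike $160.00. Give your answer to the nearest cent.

CRR parameters: u = e^(σ√Δt) = e^(0.25·√1) = 1.2840, d = 1/u = 0.7788
Per-period rate: rΔt = 0.05·1 = 0.05, so R = e^0.05 = 1.0513
Risk-neutral probability p = (e^0.05 − 0.7788)/(1.2840 − 0.7788) = 0.2725/0.5052 = 0.5393
Terminal stock prices: S_u = 166.9, S_d = 101.2
Terminal payoffs (S − K): max(6.923, 0) = 6.923, max(-58.76, 0) = 0
Node 0 (S = 130): V_0 = e^(−0.05)·[0.5393·6.9233 + 0.4607·0.0000] = 3.5517

$3.55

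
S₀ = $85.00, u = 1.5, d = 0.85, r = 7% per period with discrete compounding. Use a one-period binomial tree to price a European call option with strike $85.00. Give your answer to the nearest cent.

$13.44

Risk-neutral probability p = (1 + 0.07 − 0.85)/(1.5 − 0.85) = 0.2200/0.6500 = 0.3385
Terminal stock prices: S_u = 127.5, S_d = 72.25
Terminal payoffs (S − K): max(42.5, 0) = 42.5, max(-12.75, 0) = 0
Node 0 (S = 85): V_0 = 1/1.07·[0.3385·42.5000 + 0.6615·0.0000] = 13.4436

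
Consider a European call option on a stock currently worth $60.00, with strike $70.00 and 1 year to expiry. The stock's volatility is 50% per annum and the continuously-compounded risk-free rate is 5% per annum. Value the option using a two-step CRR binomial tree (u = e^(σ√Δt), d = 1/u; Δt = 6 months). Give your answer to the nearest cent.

CRR parameters: u = e^(σ√Δt) = e^(0.5·√0.5) = 1.4241, d = 1/u = 0.7022
Per-period rate: rΔt = 0.05·0.5 = 0.025, so R = e^0.025 = 1.0253
Risk-neutral probability p = (e^0.025 − 0.7022)/(1.4241 − 0.7022) = 0.3231/0.7219 = 0.4476
Terminal stock prices: S_uu = 121.7, S_ud = 60, S_dd = 29.58
Terminal payoffs (S − K): max(51.69, 0) = 51.69, max(-10, 0) = 0, max(-40.42, 0) = 0
Node u (S = 85.45): V_u = e^(−0.025)·[0.4476·51.6869 + 0.5524·0.0000] = 22.5632
Node d (S = 42.13): V_d = e^(−0.025)·[0.4476·0.0000 + 0.5524·0.0000] = 0.0000
Node 0 (S = 60): V_0 = e^(−0.025)·[0.4476·22.5632 + 0.5524·0.0000] = 9.8496

$9.85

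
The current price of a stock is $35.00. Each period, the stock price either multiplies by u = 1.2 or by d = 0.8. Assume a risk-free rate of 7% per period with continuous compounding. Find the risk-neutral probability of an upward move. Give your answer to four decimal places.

Risk-neutral probability p = (e^0.07 − 0.8)/(1.2 − 0.8) = 0.2725/0.4000 = 0.6813

p = 0.6813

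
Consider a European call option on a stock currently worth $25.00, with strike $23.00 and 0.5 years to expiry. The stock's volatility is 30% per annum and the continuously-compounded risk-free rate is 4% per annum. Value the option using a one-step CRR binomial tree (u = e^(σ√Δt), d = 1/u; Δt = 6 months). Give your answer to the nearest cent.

CRR parameters: u = e^(σ√Δt) = e^(0.3·√0.5) = 1.2363, d = 1/u = 0.8089
Per-period rate: rΔt = 0.04·0.5 = 0.02, so R = e^0.02 = 1.0202
Risk-neutral probability p = (e^0.02 − 0.8089)/(1.2363 − 0.8089) = 0.2113/0.4275 = 0.4944
Terminal stock prices: S_u = 30.91, S_d = 20.22
Terminal payoffs (S − K): max(7.908, 0) = 7.908, max(-2.779, 0) = 0
Node 0 (S = 25): V_0 = e^(−0.02)·[0.4944·7.9078 + 0.5056·0.0000] = 3.8324

$3.83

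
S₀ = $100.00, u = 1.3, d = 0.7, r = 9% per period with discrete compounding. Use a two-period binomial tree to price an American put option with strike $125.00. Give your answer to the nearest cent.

$25.00

Risk-neutral probability p = (1 + 0.09 − 0.7)/(1.3 − 0.7) = 0.3900/0.6000 = 0.6500
Terminal stock prices: S_uu = 169, S_ud = 91, S_dd = 49
Terminal payoffs (K − S): max(-44, 0) = 0, max(34, 0) = 34, max(76, 0) = 76
Node u (S = 130): continuation = 1/1.09·[0.6500·0.0000 + 0.3500·34.0000] = 10.9174; exercise value = 0.0000 ≤ continuation, so V_u = 10.9174
Node d (S = 70): continuation = 1/1.09·[0.6500·34.0000 + 0.3500·76.0000] = 44.6789; exercise value = 55.0000 > continuation, so V_d = 55.0000 (exercise)
Node 0 (S = 100): continuation = 1/1.09·[0.6500·10.9174 + 0.3500·55.0000] = 24.1709; exercise value = 25.0000 > continuation, so V_0 = 25.0000 (exercise)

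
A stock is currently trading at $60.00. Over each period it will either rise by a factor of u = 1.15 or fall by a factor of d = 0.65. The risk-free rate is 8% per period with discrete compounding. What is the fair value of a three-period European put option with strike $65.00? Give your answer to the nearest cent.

$4.85

Risk-neutral probability p = (1 + 0.08 − 0.65)/(1.15 − 0.65) = 0.4300/0.5000 = 0.8600
Terminal stock prices: S_uuu = 91.25, S_uud = 51.58, S_udd = 29.15, S_ddd = 16.48
Terminal payoffs (K − S): max(-26.25, 0) = 0, max(13.42, 0) = 13.42, max(35.85, 0) = 35.85, max(48.52, 0) = 48.52
Node uu (S = 79.35): V_uu = 1/1.08·[0.8600·0.0000 + 0.1400·13.4225] = 1.7400
Node ud (S = 44.85): V_ud = 1/1.08·[0.8600·13.4225 + 0.1400·35.8475] = 15.3352
Node dd (S = 25.35): V_dd = 1/1.08·[0.8600·35.8475 + 0.1400·48.5225] = 34.8352
Node u (S = 69): V_u = 1/1.08·[0.8600·1.7400 + 0.1400·15.3352] = 3.3734
Node d (S = 39): V_d = 1/1.08·[0.8600·15.3352 + 0.1400·34.8352] = 16.7270
Node 0 (S = 60): V_0 = 1/1.08·[0.8600·3.3734 + 0.1400·16.7270] = 4.8546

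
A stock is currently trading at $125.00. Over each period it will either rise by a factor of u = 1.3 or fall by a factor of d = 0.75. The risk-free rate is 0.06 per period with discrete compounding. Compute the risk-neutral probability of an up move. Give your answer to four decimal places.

Risk-neutral probability p = (1 + 0.06 − 0.75)/(1.3 − 0.75) = 0.3100/0.5500 = 0.5636

p = 0.5636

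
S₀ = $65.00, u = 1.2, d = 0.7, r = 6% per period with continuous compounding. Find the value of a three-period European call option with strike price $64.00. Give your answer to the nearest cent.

$15.85

Risk-neutral probability p = (e^0.06 − 0.7)/(1.2 − 0.7) = 0.3618/0.5000 = 0.7237
Terminal stock prices: S_uuu = 112.3, S_uud = 65.52, S_udd = 38.22, S_ddd = 22.29
Terminal payoffs (S − K): max(48.32, 0) = 48.32, max(1.52, 0) = 1.52, max(-25.78, 0) = 0, max(-41.71, 0) = 0
Node uu (S = 93.6): V_uu = e^(−0.06)·[0.7237·48.3200 + 0.2763·1.5200] = 33.3271
Node ud (S = 54.6): V_ud = e^(−0.06)·[0.7237·1.5200 + 0.2763·0.0000] = 1.0359
Node dd (S = 31.85): V_dd = e^(−0.06)·[0.7237·0.0000 + 0.2763·0.0000] = 0.0000
Node u (S = 78): V_u = e^(−0.06)·[0.7237·33.3271 + 0.2763·1.0359] = 22.9830
Node d (S = 45.5): V_d = e^(−0.06)·[0.7237·1.0359 + 0.2763·0.0000] = 0.7060
Node 0 (S = 65): V_0 = e^(−0.06)·[0.7237·22.9830 + 0.2763·0.7060] = 15.8473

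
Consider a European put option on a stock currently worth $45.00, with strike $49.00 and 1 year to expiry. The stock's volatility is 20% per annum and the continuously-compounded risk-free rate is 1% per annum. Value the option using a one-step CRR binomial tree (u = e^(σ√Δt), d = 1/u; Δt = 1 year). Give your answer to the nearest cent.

CRR parameters: u = e^(σ√Δt) = e^(0.2·√1) = 1.2214, d = 1/u = 0.8187
Per-period rate: rΔt = 0.01·1 = 0.01, so R = e^0.01 = 1.0101
Risk-neutral probability p = (e^0.01 − 0.8187)/(1.2214 − 0.8187) = 0.1913/0.4027 = 0.4751
Terminal stock prices: S_u = 54.96, S_d = 36.84
Terminal payoffs (K − S): max(-5.963, 0) = 0, max(12.16, 0) = 12.16
Node 0 (S = 45): V_0 = e^(−0.01)·[0.4751·0.0000 + 0.5249·12.1571] = 6.3175

$6.32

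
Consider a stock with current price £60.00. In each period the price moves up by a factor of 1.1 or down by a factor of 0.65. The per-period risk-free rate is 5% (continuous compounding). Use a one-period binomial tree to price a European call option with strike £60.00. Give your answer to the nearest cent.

£5.09

Risk-neutral probability p = (e^0.05 − 0.65)/(1.1 − 0.65) = 0.4013/0.4500 = 0.8917
Terminal stock prices: S_u = 66, S_d = 39
Terminal payoffs (S − K): max(6, 0) = 6, max(-21, 0) = 0
Node 0 (S = 60): V_0 = e^(−0.05)·[0.8917·6.0000 + 0.1083·0.0000] = 5.0893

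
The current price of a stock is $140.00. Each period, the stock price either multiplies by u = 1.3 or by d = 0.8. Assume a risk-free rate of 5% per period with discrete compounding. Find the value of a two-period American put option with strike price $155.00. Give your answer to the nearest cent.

Risk-neutral probability p = (1 + 0.05 − 0.8)/(1.3 − 0.8) = 0.2500/0.5000 = 0.5000
Terminal stock prices: S_uu = 236.6, S_ud = 145.6, S_dd = 89.6
Terminal payoffs (K − S): max(-81.6, 0) = 0, max(9.4, 0) = 9.4, max(65.4, 0) = 65.4
Node u (S = 182): continuation = 1/1.05·[0.5000·0.0000 + 0.5000·9.4000] = 4.4762; exercise value = 0.0000 ≤ continuation, so V_u = 4.4762
Node d (S = 112): continuation = 1/1.05·[0.5000·9.4000 + 0.5000·65.4000] = 35.6190; exercise value = 43.0000 > continuation, so V_d = 43.0000 (exercise)
Node 0 (S = 140): continuation = 1/1.05·[0.5000·4.4762 + 0.5000·43.0000] = 22.6077; exercise value = 15.0000 ≤ continuation, so V_0 = 22.6077

$22.61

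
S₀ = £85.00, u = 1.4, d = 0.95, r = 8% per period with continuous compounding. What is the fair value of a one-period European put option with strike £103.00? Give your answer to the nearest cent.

£14.46

Risk-neutral probability p = (e^0.08 − 0.95)/(1.4 − 0.95) = 0.1333/0.4500 = 0.2962
Terminal stock prices: S_u = 119, S_d = 80.75
Terminal payoffs (K − S): max(-16, 0) = 0, max(22.25, 0) = 22.25
Node 0 (S = 85): V_0 = e^(−0.08)·[0.2962·0.0000 + 0.7038·22.2500] = 14.4557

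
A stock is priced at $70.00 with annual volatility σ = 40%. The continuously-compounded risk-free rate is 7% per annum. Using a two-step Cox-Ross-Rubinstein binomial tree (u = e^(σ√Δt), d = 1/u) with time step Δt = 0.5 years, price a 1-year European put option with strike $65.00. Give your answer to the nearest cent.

CRR parameters: u = e^(σ√Δt) = e^(0.4·√0.5) = 1.3269, d = 1/u = 0.7536
Per-period rate: rΔt = 0.07·0.5 = 0.035, so R = e^0.035 = 1.0356
Risk-neutral probability p = (e^0.035 − 0.7536)/(1.3269 − 0.7536) = 0.2820/0.5733 = 0.4919
Terminal stock prices: S_uu = 123.2, S_ud = 70, S_dd = 39.76
Terminal payoffs (K − S): max(-58.25, 0) = 0, max(-5, 0) = 0, max(25.24, 0) = 25.24
Node u (S = 92.88): V_u = e^(−0.035)·[0.4919·0.0000 + 0.5081·0.0000] = 0.0000
Node d (S = 52.75): V_d = e^(−0.035)·[0.4919·0.0000 + 0.5081·25.2421] = 12.3845
Node 0 (S = 70): V_0 = e^(−0.035)·[0.4919·0.0000 + 0.5081·12.3845] = 6.0762

$6.08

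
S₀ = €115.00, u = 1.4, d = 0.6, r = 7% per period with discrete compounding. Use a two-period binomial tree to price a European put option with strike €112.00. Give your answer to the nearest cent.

Risk-neutral probability p = (1 + 0.07 − 0.6)/(1.4 − 0.6) = 0.4700/0.8000 = 0.5875
Terminal stock prices: S_uu = 225.4, S_ud = 96.6, S_dd = 41.4
Terminal payoffs (K − S): max(-113.4, 0) = 0, max(15.4, 0) = 15.4, max(70.6, 0) = 70.6
Node u (S = 161): V_u = 1/1.07·[0.5875·0.0000 + 0.4125·15.4000] = 5.9369
Node d (S = 69): V_d = 1/1.07·[0.5875·15.4000 + 0.4125·70.6000] = 35.6729
Node 0 (S = 115): V_0 = 1/1.07·[0.5875·5.9369 + 0.4125·35.6729] = 17.0122

€17.01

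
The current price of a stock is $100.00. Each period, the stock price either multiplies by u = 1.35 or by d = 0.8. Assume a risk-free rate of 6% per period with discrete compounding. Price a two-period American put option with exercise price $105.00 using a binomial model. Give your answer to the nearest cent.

Risk-neutral probability p = (1 + 0.06 − 0.8)/(1.35 − 0.8) = 0.2600/0.5500 = 0.4727
Terminal stock prices: S_uu = 182.3, S_ud = 108, S_dd = 64
Terminal payoffs (K − S): max(-77.25, 0) = 0, max(-3, 0) = 0, max(41, 0) = 41
Node u (S = 135): continuation = 1/1.06·[0.4727·0.0000 + 0.5273·0.0000] = 0.0000; exercise value = 0.0000 ≤ continuation, so V_u = 0.0000
Node d (S = 80): continuation = 1/1.06·[0.4727·0.0000 + 0.5273·41.0000] = 20.3945; exercise value = 25.0000 > continuation, so V_d = 25.0000 (exercise)
Node 0 (S = 100): continuation = 1/1.06·[0.4727·0.0000 + 0.5273·25.0000] = 12.4357; exercise value = 5.0000 ≤ continuation, so V_0 = 12.4357

$12.44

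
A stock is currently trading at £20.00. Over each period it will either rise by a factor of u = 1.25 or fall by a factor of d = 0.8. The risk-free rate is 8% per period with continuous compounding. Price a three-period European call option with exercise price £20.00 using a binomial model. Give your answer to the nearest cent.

£5.47

Risk-neutral probability p = (e^0.08 − 0.8)/(1.25 − 0.8) = 0.2833/0.4500 = 0.6295
Terminal stock prices: S_uuu = 39.06, S_uud = 25, S_udd = 16, S_ddd = 10.24
Terminal payoffs (S − K): max(19.06, 0) = 19.06, max(5, 0) = 5, max(-4, 0) = 0, max(-9.76, 0) = 0
Node uu (S = 31.25): V_uu = e^(−0.08)·[0.6295·19.0625 + 0.3705·5.0000] = 12.7877
Node ud (S = 20): V_ud = e^(−0.08)·[0.6295·5.0000 + 0.3705·0.0000] = 2.9056
Node dd (S = 12.8): V_dd = e^(−0.08)·[0.6295·0.0000 + 0.3705·0.0000] = 0.0000
Node u (S = 25): V_u = e^(−0.08)·[0.6295·12.7877 + 0.3705·2.9056] = 8.4250
Node d (S = 16): V_d = e^(−0.08)·[0.6295·2.9056 + 0.3705·0.0000] = 1.6885
Node 0 (S = 20): V_0 = e^(−0.08)·[0.6295·8.4250 + 0.3705·1.6885] = 5.4734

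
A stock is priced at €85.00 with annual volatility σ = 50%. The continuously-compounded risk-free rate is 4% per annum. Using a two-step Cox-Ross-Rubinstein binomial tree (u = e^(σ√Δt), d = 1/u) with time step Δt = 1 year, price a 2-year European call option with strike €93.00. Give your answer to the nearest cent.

CRR parameters: u = e^(σ√Δt) = e^(0.5·√1) = 1.6487, d = 1/u = 0.6065
Per-period rate: rΔt = 0.04·1 = 0.04, so R = e^0.04 = 1.0408
Risk-neutral probability p = (e^0.04 − 0.6065)/(1.6487 − 0.6065) = 0.4343/1.0422 = 0.4167
Terminal stock prices: S_uu = 231.1, S_ud = 85, S_dd = 31.27
Terminal payoffs (S − K): max(138.1, 0) = 138.1, max(-8, 0) = 0, max(-61.73, 0) = 0
Node u (S = 140.1): V_u = e^(−0.04)·[0.4167·138.0540 + 0.5833·0.0000] = 55.2713
Node d (S = 51.56): V_d = e^(−0.04)·[0.4167·0.0000 + 0.5833·0.0000] = 0.0000
Node 0 (S = 85): V_0 = e^(−0.04)·[0.4167·55.2713 + 0.5833·0.0000] = 22.1284

€22.13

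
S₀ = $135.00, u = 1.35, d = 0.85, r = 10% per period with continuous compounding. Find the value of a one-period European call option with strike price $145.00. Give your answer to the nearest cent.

Risk-neutral probability p = (e^0.1 − 0.85)/(1.35 − 0.85) = 0.2552/0.5000 = 0.5103
Terminal stock prices: S_u = 182.2, S_d = 114.8
Terminal payoffs (S − K): max(37.25, 0) = 37.25, max(-30.25, 0) = 0
Node 0 (S = 135): V_0 = e^(−0.1)·[0.5103·37.2500 + 0.4897·0.0000] = 17.2012

$17.20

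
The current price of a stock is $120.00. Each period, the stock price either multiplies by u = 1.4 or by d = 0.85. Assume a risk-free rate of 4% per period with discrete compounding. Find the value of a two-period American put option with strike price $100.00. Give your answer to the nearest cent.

$5.27

Risk-neutral probability p = (1 + 0.04 − 0.85)/(1.4 − 0.85) = 0.1900/0.5500 = 0.3455
Terminal stock prices: S_uu = 235.2, S_ud = 142.8, S_dd = 86.7
Terminal payoffs (K − S): max(-135.2, 0) = 0, max(-42.8, 0) = 0, max(13.3, 0) = 13.3
Node u (S = 168): continuation = 1/1.04·[0.3455·0.0000 + 0.6545·0.0000] = 0.0000; exercise value = 0.0000 ≤ continuation, so V_u = 0.0000
Node d (S = 102): continuation = 1/1.04·[0.3455·0.0000 + 0.6545·13.3000] = 8.3706; exercise value = 0.0000 ≤ continuation, so V_d = 8.3706
Node 0 (S = 120): continuation = 1/1.04·[0.3455·0.0000 + 0.6545·8.3706] = 5.2682; exercise value = 0.0000 ≤ continuation, so V_0 = 5.2682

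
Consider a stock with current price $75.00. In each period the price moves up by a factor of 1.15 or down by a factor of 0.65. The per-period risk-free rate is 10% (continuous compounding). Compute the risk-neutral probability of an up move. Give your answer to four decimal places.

Risk-neutral probability p = (e^0.1 − 0.65)/(1.15 − 0.65) = 0.4552/0.5000 = 0.9103

p = 0.9103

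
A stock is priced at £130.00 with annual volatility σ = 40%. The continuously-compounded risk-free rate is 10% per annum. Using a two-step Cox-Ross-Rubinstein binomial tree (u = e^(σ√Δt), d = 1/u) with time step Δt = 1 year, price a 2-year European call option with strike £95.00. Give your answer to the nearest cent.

£58.86

CRR parameters: u = e^(σ√Δt) = e^(0.4·√1) = 1.4918, d = 1/u = 0.6703
Per-period rate: rΔt = 0.1·1 = 0.1, so R = e^0.1 = 1.1052
Risk-neutral probability p = (e^0.1 − 0.6703)/(1.4918 − 0.6703) = 0.4349/0.8215 = 0.5293
Terminal stock prices: S_uu = 289.3, S_ud = 130, S_dd = 58.41
Terminal payoffs (S − K): max(194.3, 0) = 194.3, max(35, 0) = 35, max(-36.59, 0) = 0
Node u (S = 193.9): V_u = e^(−0.1)·[0.5293·194.3203 + 0.4707·35.0000] = 107.9777
Node d (S = 87.14): V_d = e^(−0.1)·[0.5293·35.0000 + 0.4707·0.0000] = 16.7637
Node 0 (S = 130): V_0 = e^(−0.1)·[0.5293·107.9777 + 0.4707·16.7637] = 58.8564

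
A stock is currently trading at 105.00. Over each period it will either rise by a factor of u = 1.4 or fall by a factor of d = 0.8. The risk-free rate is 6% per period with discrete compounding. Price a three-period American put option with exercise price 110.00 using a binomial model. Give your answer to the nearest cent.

15.95

Risk-neutral probability p = (1 + 0.06 − 0.8)/(1.4 − 0.8) = 0.2600/0.6000 = 0.4333
Terminal stock prices: S_uuu = 288.1, S_uud = 164.6, S_udd = 94.08, S_ddd = 53.76
Terminal payoffs (K − S): max(-178.1, 0) = 0, max(-54.64, 0) = 0, max(15.92, 0) = 15.92, max(56.24, 0) = 56.24
Node uu (S = 205.8): continuation = 1/1.06·[0.4333·0.0000 + 0.5667·0.0000] = 0.0000; exercise value = 0.0000 ≤ continuation, so V_uu = 0.0000
Node ud (S = 117.6): continuation = 1/1.06·[0.4333·0.0000 + 0.5667·15.9200] = 8.5107; exercise value = 0.0000 ≤ continuation, so V_ud = 8.5107
Node dd (S = 67.2): continuation = 1/1.06·[0.4333·15.9200 + 0.5667·56.2400] = 36.5736; exercise value = 42.8000 > continuation, so V_dd = 42.8000 (exercise)
Node u (S = 147): continuation = 1/1.06·[0.4333·0.0000 + 0.5667·8.5107] = 4.5497; exercise value = 0.0000 ≤ continuation, so V_u = 4.5497
Node d (S = 84): continuation = 1/1.06·[0.4333·8.5107 + 0.5667·42.8000] = 26.3597; exercise value = 26.0000 ≤ continuation, so V_d = 26.3597
Node 0 (S = 105): continuation = 1/1.06·[0.4333·4.5497 + 0.5667·26.3597] = 15.9516; exercise value = 5.0000 ≤ continuation, so V_0 = 15.9516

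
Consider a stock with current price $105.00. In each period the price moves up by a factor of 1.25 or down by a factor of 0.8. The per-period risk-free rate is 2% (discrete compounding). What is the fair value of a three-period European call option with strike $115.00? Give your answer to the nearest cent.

$15.53

Risk-neutral probability p = (1 + 0.02 − 0.8)/(1.25 − 0.8) = 0.2200/0.4500 = 0.4889
Terminal stock prices: S_uuu = 205.1, S_uud = 131.2, S_udd = 84, S_ddd = 53.76
Terminal payoffs (S − K): max(90.08, 0) = 90.08, max(16.25, 0) = 16.25, max(-31, 0) = 0, max(-61.24, 0) = 0
Node uu (S = 164.1): V_uu = 1/1.02·[0.4889·90.0781 + 0.5111·16.2500] = 51.3174
Node ud (S = 105): V_ud = 1/1.02·[0.4889·16.2500 + 0.5111·0.0000] = 7.7887
Node dd (S = 67.2): V_dd = 1/1.02·[0.4889·0.0000 + 0.5111·0.0000] = 0.0000
Node u (S = 131.2): V_u = 1/1.02·[0.4889·51.3174 + 0.5111·7.7887] = 28.4994
Node d (S = 84): V_d = 1/1.02·[0.4889·7.7887 + 0.5111·0.0000] = 3.7331
Node 0 (S = 105): V_0 = 1/1.02·[0.4889·28.4994 + 0.5111·3.7331] = 15.5305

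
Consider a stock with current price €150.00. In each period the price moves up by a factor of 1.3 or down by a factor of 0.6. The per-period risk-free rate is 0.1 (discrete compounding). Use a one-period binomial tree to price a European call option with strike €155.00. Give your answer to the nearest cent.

€25.97

Risk-neutral probability p = (1 + 0.1 − 0.6)/(1.3 − 0.6) = 0.5000/0.7000 = 0.7143
Terminal stock prices: S_u = 195, S_d = 90
Terminal payoffs (S − K): max(40, 0) = 40, max(-65, 0) = 0
Node 0 (S = 150): V_0 = 1/1.1·[0.7143·40.0000 + 0.2857·0.0000] = 25.9740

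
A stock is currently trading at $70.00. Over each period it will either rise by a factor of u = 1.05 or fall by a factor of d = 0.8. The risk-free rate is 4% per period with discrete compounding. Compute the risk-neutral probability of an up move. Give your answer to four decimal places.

p = 0.9600

Risk-neutral probability p = (1 + 0.04 − 0.8)/(1.05 − 0.8) = 0.2400/0.2500 = 0.9600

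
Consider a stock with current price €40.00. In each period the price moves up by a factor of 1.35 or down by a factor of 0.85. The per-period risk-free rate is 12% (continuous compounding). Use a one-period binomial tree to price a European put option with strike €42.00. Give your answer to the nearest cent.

Risk-neutral probability p = (e^0.12 − 0.85)/(1.35 − 0.85) = 0.2775/0.5000 = 0.5550
Terminal stock prices: S_u = 54, S_d = 34
Terminal payoffs (K − S): max(-12, 0) = 0, max(8, 0) = 8
Node 0 (S = 40): V_0 = e^(−0.12)·[0.5550·0.0000 + 0.4450·8.0000] = 3.1575

€3.16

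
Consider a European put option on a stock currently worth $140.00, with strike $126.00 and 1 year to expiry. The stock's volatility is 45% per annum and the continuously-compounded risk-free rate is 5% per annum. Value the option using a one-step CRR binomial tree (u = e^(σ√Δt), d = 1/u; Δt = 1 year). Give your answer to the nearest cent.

CRR parameters: u = e^(σ√Δt) = e^(0.45·√1) = 1.5683, d = 1/u = 0.6376
Per-period rate: rΔt = 0.05·1 = 0.05, so R = e^0.05 = 1.0513
Risk-neutral probability p = (e^0.05 − 0.6376)/(1.5683 − 0.6376) = 0.4136/0.9307 = 0.4445
Terminal stock prices: S_u = 219.6, S_d = 89.27
Terminal payoffs (K − S): max(-93.56, 0) = 0, max(36.73, 0) = 36.73
Node 0 (S = 140): V_0 = e^(−0.05)·[0.4445·0.0000 + 0.5555·36.7321] = 19.4112

$19.41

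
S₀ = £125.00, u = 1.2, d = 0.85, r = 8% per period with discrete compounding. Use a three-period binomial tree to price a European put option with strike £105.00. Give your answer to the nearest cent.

Risk-neutral probability p = (1 + 0.08 − 0.85)/(1.2 − 0.85) = 0.2300/0.3500 = 0.6571
Terminal stock prices: S_uuu = 216, S_uud = 153, S_udd = 108.4, S_ddd = 76.77
Terminal payoffs (K − S): max(-111, 0) = 0, max(-48, 0) = 0, max(-3.375, 0) = 0, max(28.23, 0) = 28.23
Node uu (S = 180): V_uu = 1/1.08·[0.6571·0.0000 + 0.3429·0.0000] = 0.0000
Node ud (S = 127.5): V_ud = 1/1.08·[0.6571·0.0000 + 0.3429·0.0000] = 0.0000
Node dd (S = 90.31): V_dd = 1/1.08·[0.6571·0.0000 + 0.3429·28.2344] = 8.9633
Node u (S = 150): V_u = 1/1.08·[0.6571·0.0000 + 0.3429·0.0000] = 0.0000
Node d (S = 106.2): V_d = 1/1.08·[0.6571·0.0000 + 0.3429·8.9633] = 2.8455
Node 0 (S = 125): V_0 = 1/1.08·[0.6571·0.0000 + 0.3429·2.8455] = 0.9033

£0.90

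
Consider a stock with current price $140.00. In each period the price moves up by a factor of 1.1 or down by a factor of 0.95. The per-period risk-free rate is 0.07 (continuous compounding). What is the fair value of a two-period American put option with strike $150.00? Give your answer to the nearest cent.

Risk-neutral probability p = (e^0.07 − 0.95)/(1.1 − 0.95) = 0.1225/0.1500 = 0.8167
Terminal stock prices: S_uu = 169.4, S_ud = 146.3, S_dd = 126.3
Terminal payoffs (K − S): max(-19.4, 0) = 0, max(3.7, 0) = 3.7, max(23.65, 0) = 23.65
Node u (S = 154): continuation = e^(−0.07)·[0.8167·0.0000 + 0.1833·3.7000] = 0.6323; exercise value = 0.0000 ≤ continuation, so V_u = 0.6323
Node d (S = 133): continuation = e^(−0.07)·[0.8167·3.7000 + 0.1833·23.6500] = 6.8591; exercise value = 17.0000 > continuation, so V_d = 17.0000 (exercise)
Node 0 (S = 140): continuation = e^(−0.07)·[0.8167·0.6323 + 0.1833·17.0000] = 3.3866; exercise value = 10.0000 > continuation, so V_0 = 10.0000 (exercise)

$10.00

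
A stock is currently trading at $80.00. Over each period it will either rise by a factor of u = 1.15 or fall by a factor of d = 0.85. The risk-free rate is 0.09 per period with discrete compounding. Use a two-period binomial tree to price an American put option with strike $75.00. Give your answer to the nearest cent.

$1.28

Risk-neutral probability p = (1 + 0.09 − 0.85)/(1.15 − 0.85) = 0.2400/0.3000 = 0.8000
Terminal stock prices: S_uu = 105.8, S_ud = 78.2, S_dd = 57.8
Terminal payoffs (K − S): max(-30.8, 0) = 0, max(-3.2, 0) = 0, max(17.2, 0) = 17.2
Node u (S = 92): continuation = 1/1.09·[0.8000·0.0000 + 0.2000·0.0000] = 0.0000; exercise value = 0.0000 ≤ continuation, so V_u = 0.0000
Node d (S = 68): continuation = 1/1.09·[0.8000·0.0000 + 0.2000·17.2000] = 3.1560; exercise value = 7.0000 > continuation, so V_d = 7.0000 (exercise)
Node 0 (S = 80): continuation = 1/1.09·[0.8000·0.0000 + 0.2000·7.0000] = 1.2844; exercise value = 0.0000 ≤ continuation, so V_0 = 1.2844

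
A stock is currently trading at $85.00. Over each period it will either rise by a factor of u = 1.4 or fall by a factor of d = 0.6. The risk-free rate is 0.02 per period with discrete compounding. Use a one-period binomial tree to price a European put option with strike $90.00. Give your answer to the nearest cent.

Risk-neutral probability p = (1 + 0.02 − 0.6)/(1.4 − 0.6) = 0.4200/0.8000 = 0.5250
Terminal stock prices: S_u = 119, S_d = 51
Terminal payoffs (K − S): max(-29, 0) = 0, max(39, 0) = 39
Node 0 (S = 85): V_0 = 1/1.02·[0.5250·0.0000 + 0.4750·39.0000] = 18.1618

$18.16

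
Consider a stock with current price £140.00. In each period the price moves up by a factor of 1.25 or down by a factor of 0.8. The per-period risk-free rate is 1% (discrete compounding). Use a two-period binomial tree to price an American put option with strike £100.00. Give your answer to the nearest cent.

Risk-neutral probability p = (1 + 0.01 − 0.8)/(1.25 − 0.8) = 0.2100/0.4500 = 0.4667
Terminal stock prices: S_uu = 218.8, S_ud = 140, S_dd = 89.6
Terminal payoffs (K − S): max(-118.8, 0) = 0, max(-40, 0) = 0, max(10.4, 0) = 10.4
Node u (S = 175): continuation = 1/1.01·[0.4667·0.0000 + 0.5333·0.0000] = 0.0000; exercise value = 0.0000 ≤ continuation, so V_u = 0.0000
Node d (S = 112): continuation = 1/1.01·[0.4667·0.0000 + 0.5333·10.4000] = 5.4917; exercise value = 0.0000 ≤ continuation, so V_d = 5.4917
Node 0 (S = 140): continuation = 1/1.01·[0.4667·0.0000 + 0.5333·5.4917] = 2.8999; exercise value = 0.0000 ≤ continuation, so V_0 = 2.8999

£2.90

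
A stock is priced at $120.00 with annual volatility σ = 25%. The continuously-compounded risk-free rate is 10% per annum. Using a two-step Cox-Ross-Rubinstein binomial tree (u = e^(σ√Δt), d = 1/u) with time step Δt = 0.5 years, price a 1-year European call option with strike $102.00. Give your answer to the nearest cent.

CRR parameters: u = e^(σ√Δt) = e^(0.25·√0.5) = 1.1934, d = 1/u = 0.8380
Per-period rate: rΔt = 0.1·0.5 = 0.05, so R = e^0.05 = 1.0513
Risk-neutral probability p = (e^0.05 − 0.8380)/(1.1934 − 0.8380) = 0.2133/0.3554 = 0.6002
Terminal stock prices: S_uu = 170.9, S_ud = 120, S_dd = 84.26
Terminal payoffs (S − K): max(68.89, 0) = 68.89, max(18, 0) = 18, max(-17.74, 0) = 0
Node u (S = 143.2): V_u = e^(−0.05)·[0.6002·68.8943 + 0.3998·18.0000] = 46.1783
Node d (S = 100.6): V_d = e^(−0.05)·[0.6002·18.0000 + 0.3998·0.0000] = 10.2764
Node 0 (S = 120): V_0 = e^(−0.05)·[0.6002·46.1783 + 0.3998·10.2764] = 30.2721

$30.27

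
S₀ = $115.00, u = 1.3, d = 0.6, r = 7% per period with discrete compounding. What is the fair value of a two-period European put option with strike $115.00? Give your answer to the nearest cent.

$16.69

Risk-neutral probability p = (1 + 0.07 − 0.6)/(1.3 − 0.6) = 0.4700/0.7000 = 0.6714
Terminal stock prices: S_uu = 194.4, S_ud = 89.7, S_dd = 41.4
Terminal payoffs (K − S): max(-79.35, 0) = 0, max(25.3, 0) = 25.3, max(73.6, 0) = 73.6
Node u (S = 149.5): V_u = 1/1.07·[0.6714·0.0000 + 0.3286·25.3000] = 7.7690
Node d (S = 69): V_d = 1/1.07·[0.6714·25.3000 + 0.3286·73.6000] = 38.4766
Node 0 (S = 115): V_0 = 1/1.07·[0.6714·7.7690 + 0.3286·38.4766] = 16.6903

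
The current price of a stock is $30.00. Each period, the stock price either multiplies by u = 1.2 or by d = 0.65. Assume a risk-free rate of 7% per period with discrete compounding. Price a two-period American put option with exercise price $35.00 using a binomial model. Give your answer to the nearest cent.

$5.25

Risk-neutral probability p = (1 + 0.07 − 0.65)/(1.2 − 0.65) = 0.4200/0.5500 = 0.7636
Terminal stock prices: S_uu = 43.2, S_ud = 23.4, S_dd = 12.68
Terminal payoffs (K − S): max(-8.2, 0) = 0, max(11.6, 0) = 11.6, max(22.32, 0) = 22.32
Node u (S = 36): continuation = 1/1.07·[0.7636·0.0000 + 0.2364·11.6000] = 2.5624; exercise value = 0.0000 ≤ continuation, so V_u = 2.5624
Node d (S = 19.5): continuation = 1/1.07·[0.7636·11.6000 + 0.2364·22.3250] = 13.2103; exercise value = 15.5000 > continuation, so V_d = 15.5000 (exercise)
Node 0 (S = 30): continuation = 1/1.07·[0.7636·2.5624 + 0.2364·15.5000] = 5.2527; exercise value = 5.0000 ≤ continuation, so V_0 = 5.2527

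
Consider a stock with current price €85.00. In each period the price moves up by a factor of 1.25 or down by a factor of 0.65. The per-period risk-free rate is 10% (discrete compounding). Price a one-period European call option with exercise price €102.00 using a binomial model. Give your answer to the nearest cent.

€2.90

Risk-neutral probability p = (1 + 0.1 − 0.65)/(1.25 − 0.65) = 0.4500/0.6000 = 0.7500
Terminal stock prices: S_u = 106.2, S_d = 55.25
Terminal payoffs (S − K): max(4.25, 0) = 4.25, max(-46.75, 0) = 0
Node 0 (S = 85): V_0 = 1/1.1·[0.7500·4.2500 + 0.2500·0.0000] = 2.8977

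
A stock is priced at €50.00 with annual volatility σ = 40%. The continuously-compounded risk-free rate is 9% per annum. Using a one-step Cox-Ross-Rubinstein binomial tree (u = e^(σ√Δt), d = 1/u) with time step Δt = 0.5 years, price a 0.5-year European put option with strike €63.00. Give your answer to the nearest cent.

CRR parameters: u = e^(σ√Δt) = e^(0.4·√0.5) = 1.3269, d = 1/u = 0.7536
Per-period rate: rΔt = 0.09·0.5 = 0.045, so R = e^0.045 = 1.0460
Risk-neutral probability p = (e^0.045 − 0.7536)/(1.3269 − 0.7536) = 0.2924/0.5733 = 0.5100
Terminal stock prices: S_u = 66.34, S_d = 37.68
Terminal payoffs (K − S): max(-3.345, 0) = 0, max(25.32, 0) = 25.32
Node 0 (S = 50): V_0 = e^(−0.045)·[0.5100·0.0000 + 0.4900·25.3181] = 11.8588

€11.86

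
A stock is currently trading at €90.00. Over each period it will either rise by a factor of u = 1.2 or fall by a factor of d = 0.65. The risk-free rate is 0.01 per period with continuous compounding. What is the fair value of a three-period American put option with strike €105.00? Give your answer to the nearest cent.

€26.59

Risk-neutral probability p = (e^0.01 − 0.65)/(1.2 − 0.65) = 0.3601/0.5500 = 0.6546
Terminal stock prices: S_uuu = 155.5, S_uud = 84.24, S_udd = 45.63, S_ddd = 24.72
Terminal payoffs (K − S): max(-50.52, 0) = 0, max(20.76, 0) = 20.76, max(59.37, 0) = 59.37, max(80.28, 0) = 80.28
Node uu (S = 129.6): continuation = e^(−0.01)·[0.6546·0.0000 + 0.3454·20.7600] = 7.0984; exercise value = 0.0000 ≤ continuation, so V_uu = 7.0984
Node ud (S = 70.2): continuation = e^(−0.01)·[0.6546·20.7600 + 0.3454·59.3700] = 33.7552; exercise value = 34.8000 > continuation, so V_ud = 34.8000 (exercise)
Node dd (S = 38.03): continuation = e^(−0.01)·[0.6546·59.3700 + 0.3454·80.2837] = 65.9302; exercise value = 66.9750 > continuation, so V_dd = 66.9750 (exercise)
Node u (S = 108): continuation = e^(−0.01)·[0.6546·7.0984 + 0.3454·34.8000] = 16.4997; exercise value = 0.0000 ≤ continuation, so V_u = 16.4997
Node d (S = 58.5): continuation = e^(−0.01)·[0.6546·34.8000 + 0.3454·66.9750] = 45.4552; exercise value = 46.5000 > continuation, so V_d = 46.5000 (exercise)
Node 0 (S = 90): continuation = e^(−0.01)·[0.6546·16.4997 + 0.3454·46.5000] = 26.5934; exercise value = 15.0000 ≤ continuation, so V_0 = 26.5934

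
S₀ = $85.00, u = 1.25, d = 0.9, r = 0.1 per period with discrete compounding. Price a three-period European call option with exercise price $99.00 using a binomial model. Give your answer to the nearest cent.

$15.87

Risk-neutral probability p = (1 + 0.1 − 0.9)/(1.25 − 0.9) = 0.2000/0.3500 = 0.5714
Terminal stock prices: S_uuu = 166, S_uud = 119.5, S_udd = 86.06, S_ddd = 61.97
Terminal payoffs (S − K): max(67.02, 0) = 67.02, max(20.53, 0) = 20.53, max(-12.94, 0) = 0, max(-37.03, 0) = 0
Node uu (S = 132.8): V_uu = 1/1.1·[0.5714·67.0156 + 0.4286·20.5312] = 42.8125
Node ud (S = 95.62): V_ud = 1/1.1·[0.5714·20.5312 + 0.4286·0.0000] = 10.6656
Node dd (S = 68.85): V_dd = 1/1.1·[0.5714·0.0000 + 0.4286·0.0000] = 0.0000
Node u (S = 106.2): V_u = 1/1.1·[0.5714·42.8125 + 0.4286·10.6656] = 26.3957
Node d (S = 76.5): V_d = 1/1.1·[0.5714·10.6656 + 0.4286·0.0000] = 5.5406
Node 0 (S = 85): V_0 = 1/1.1·[0.5714·26.3957 + 0.4286·5.5406] = 15.8707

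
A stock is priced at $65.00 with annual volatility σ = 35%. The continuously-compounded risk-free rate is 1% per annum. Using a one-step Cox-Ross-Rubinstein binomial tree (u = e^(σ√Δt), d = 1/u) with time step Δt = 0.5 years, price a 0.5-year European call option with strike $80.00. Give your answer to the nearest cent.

CRR parameters: u = e^(σ√Δt) = e^(0.35·√0.5) = 1.2808, d = 1/u = 0.7808
Per-period rate: rΔt = 0.01·0.5 = 0.005, so R = e^0.005 = 1.0050
Risk-neutral probability p = (e^0.005 − 0.7808)/(1.2808 − 0.7808) = 0.2243/0.5000 = 0.4485
Terminal stock prices: S_u = 83.25, S_d = 50.75
Terminal payoffs (S − K): max(3.252, 0) = 3.252, max(-29.25, 0) = 0
Node 0 (S = 65): V_0 = e^(−0.005)·[0.4485·3.2522 + 0.5515·0.0000] = 1.4512

$1.45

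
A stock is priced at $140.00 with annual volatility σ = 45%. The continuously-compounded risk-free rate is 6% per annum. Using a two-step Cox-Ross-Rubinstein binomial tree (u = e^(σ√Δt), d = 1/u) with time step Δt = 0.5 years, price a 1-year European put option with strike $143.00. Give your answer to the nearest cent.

CRR parameters: u = e^(σ√Δt) = e^(0.45·√0.5) = 1.3746, d = 1/u = 0.7275
Per-period rate: rΔt = 0.06·0.5 = 0.03, so R = e^0.03 = 1.0305
Risk-neutral probability p = (e^0.03 − 0.7275)/(1.3746 − 0.7275) = 0.3030/0.6472 = 0.4682
Terminal stock prices: S_uu = 264.6, S_ud = 140, S_dd = 74.09
Terminal payoffs (K − S): max(-121.6, 0) = 0, max(3, 0) = 3, max(68.91, 0) = 68.91
Node u (S = 192.5): V_u = e^(−0.03)·[0.4682·0.0000 + 0.5318·3.0000] = 1.5483
Node d (S = 101.8): V_d = e^(−0.03)·[0.4682·3.0000 + 0.5318·68.9125] = 36.9295
Node 0 (S = 140): V_0 = e^(−0.03)·[0.4682·1.5483 + 0.5318·36.9295] = 19.7632

$19.76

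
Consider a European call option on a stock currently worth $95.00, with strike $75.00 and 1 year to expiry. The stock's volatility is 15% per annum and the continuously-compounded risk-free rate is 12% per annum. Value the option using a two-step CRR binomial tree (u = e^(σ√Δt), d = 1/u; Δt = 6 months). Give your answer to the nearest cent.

CRR parameters: u = e^(σ√Δt) = e^(0.15·√0.5) = 1.1119, d = 1/u = 0.8994
Per-period rate: rΔt = 0.12·0.5 = 0.06, so R = e^0.06 = 1.0618
Risk-neutral probability p = (e^0.06 − 0.8994)/(1.1119 − 0.8994) = 0.1625/0.2125 = 0.7645
Terminal stock prices: S_uu = 117.4, S_ud = 95, S_dd = 76.84
Terminal payoffs (S − K): max(42.45, 0) = 42.45, max(20, 0) = 20, max(1.841, 0) = 1.841
Node u (S = 105.6): V_u = e^(−0.06)·[0.7645·42.4496 + 0.2355·20.0000] = 34.9977
Node d (S = 85.44): V_d = e^(−0.06)·[0.7645·20.0000 + 0.2355·1.8415] = 14.8074
Node 0 (S = 95): V_0 = e^(−0.06)·[0.7645·34.9977 + 0.2355·14.8074] = 28.4810

$28.48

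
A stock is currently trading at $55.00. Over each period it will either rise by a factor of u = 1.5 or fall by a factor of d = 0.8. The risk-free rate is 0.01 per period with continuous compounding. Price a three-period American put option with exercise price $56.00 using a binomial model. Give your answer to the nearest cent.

Risk-neutral probability p = (e^0.01 − 0.8)/(1.5 − 0.8) = 0.2101/0.7000 = 0.3001
Terminal stock prices: S_uuu = 185.6, S_uud = 99, S_udd = 52.8, S_ddd = 28.16
Terminal payoffs (K − S): max(-129.6, 0) = 0, max(-43, 0) = 0, max(3.2, 0) = 3.2, max(27.84, 0) = 27.84
Node uu (S = 123.8): continuation = e^(−0.01)·[0.3001·0.0000 + 0.6999·0.0000] = 0.0000; exercise value = 0.0000 ≤ continuation, so V_uu = 0.0000
Node ud (S = 66): continuation = e^(−0.01)·[0.3001·0.0000 + 0.6999·3.2000] = 2.2175; exercise value = 0.0000 ≤ continuation, so V_ud = 2.2175
Node dd (S = 35.2): continuation = e^(−0.01)·[0.3001·3.2000 + 0.6999·27.8400] = 20.2428; exercise value = 20.8000 > continuation, so V_dd = 20.8000 (exercise)
Node u (S = 82.5): continuation = e^(−0.01)·[0.3001·0.0000 + 0.6999·2.2175] = 1.5366; exercise value = 0.0000 ≤ continuation, so V_u = 1.5366
Node d (S = 44): continuation = e^(−0.01)·[0.3001·2.2175 + 0.6999·20.8000] = 15.0724; exercise value = 12.0000 ≤ continuation, so V_d = 15.0724
Node 0 (S = 55): continuation = e^(−0.01)·[0.3001·1.5366 + 0.6999·15.0724] = 10.9012; exercise value = 1.0000 ≤ continuation, so V_0 = 10.9012

$10.90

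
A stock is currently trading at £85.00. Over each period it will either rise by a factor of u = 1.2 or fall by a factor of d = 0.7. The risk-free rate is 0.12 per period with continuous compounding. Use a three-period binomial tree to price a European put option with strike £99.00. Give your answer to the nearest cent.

£4.95

Risk-neutral probability p = (e^0.12 − 0.7)/(1.2 − 0.7) = 0.4275/0.5000 = 0.8550
Terminal stock prices: S_uuu = 146.9, S_uud = 85.68, S_udd = 49.98, S_ddd = 29.15
Terminal payoffs (K − S): max(-47.88, 0) = 0, max(13.32, 0) = 13.32, max(49.02, 0) = 49.02, max(69.84, 0) = 69.84
Node uu (S = 122.4): V_uu = e^(−0.12)·[0.8550·0.0000 + 0.1450·13.3200] = 1.7131
Node ud (S = 71.4): V_ud = e^(−0.12)·[0.8550·13.3200 + 0.1450·49.0200] = 16.4051
Node dd (S = 41.65): V_dd = e^(−0.12)·[0.8550·49.0200 + 0.1450·69.8450] = 46.1551
Node u (S = 102): V_u = e^(−0.12)·[0.8550·1.7131 + 0.1450·16.4051] = 3.4089
Node d (S = 59.5): V_d = e^(−0.12)·[0.8550·16.4051 + 0.1450·46.1551] = 18.3762
Node 0 (S = 85): V_0 = e^(−0.12)·[0.8550·3.4089 + 0.1450·18.3762] = 4.9483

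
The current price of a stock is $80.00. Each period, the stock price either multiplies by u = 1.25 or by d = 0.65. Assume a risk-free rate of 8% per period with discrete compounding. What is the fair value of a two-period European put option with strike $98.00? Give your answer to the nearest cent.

$15.91

Risk-neutral probability p = (1 + 0.08 − 0.65)/(1.25 − 0.65) = 0.4300/0.6000 = 0.7167
Terminal stock prices: S_uu = 125, S_ud = 65, S_dd = 33.8
Terminal payoffs (K − S): max(-27, 0) = 0, max(33, 0) = 33, max(64.2, 0) = 64.2
Node u (S = 100): V_u = 1/1.08·[0.7167·0.0000 + 0.2833·33.0000] = 8.6574
Node d (S = 52): V_d = 1/1.08·[0.7167·33.0000 + 0.2833·64.2000] = 38.7407
Node 0 (S = 80): V_0 = 1/1.08·[0.7167·8.6574 + 0.2833·38.7407] = 15.9084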